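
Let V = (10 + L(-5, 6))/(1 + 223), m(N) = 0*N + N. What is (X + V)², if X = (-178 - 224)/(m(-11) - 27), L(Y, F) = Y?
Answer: 2035724161/18113536 ≈ 112.39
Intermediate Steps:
m(N) = N (m(N) = 0 + N = N)
X = 201/19 (X = (-178 - 224)/(-11 - 27) = -402/(-38) = -402*(-1/38) = 201/19 ≈ 10.579)
V = 5/224 (V = (10 - 5)/(1 + 223) = 5/224 ≈ 0.022321)
(X + V)² = (201/19 + 5/224)² = (45119/4256)² = 2035724161/18113536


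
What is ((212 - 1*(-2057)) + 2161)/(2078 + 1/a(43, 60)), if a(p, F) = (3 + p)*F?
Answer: 12226800/5735281 ≈ 2.1319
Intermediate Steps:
a(p, F) = F*(3 + p)
((212 - 1*(-2057)) + 2161)/(2078 + 1/a(43, 60)) = ((212 - 1*(-2057)) + 2161)/(2078 + 1/(60*(3 + 43))) = ((212 + 2057) + 2161)/(2078 + 1/(60*46)) = (2269 + 2161)/(2078 + 1/2760) = 4430/(2078 + 1/2760) = 4430/(5735281/2760) = 4430*(2760/5735281) = 12226800/5735281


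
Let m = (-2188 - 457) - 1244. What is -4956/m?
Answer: 4956/3889 ≈ 1.2744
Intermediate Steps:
m = -3889 (m = -2645 - 1244 = -3889)
-4956/m = -4956/(-3889) = -4956*(-1/3889) = 4956/3889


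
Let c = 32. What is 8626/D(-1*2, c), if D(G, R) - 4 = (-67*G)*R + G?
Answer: 4313/2145 ≈ 2.0107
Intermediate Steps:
D(G, R) = 4 + G - 67*G*R (D(G, R) = 4 + ((-67*G)*R + G) = 4 + (-67*G*R + G) = 4 + (G - 67*G*R) = 4 + G - 67*G*R)
8626/D(-1*2, c) = 8626/(4 - 1*2 - 67*(-1*2)*32) = 8626/(4 - 2 - 67*(-2)*32) = 8626/(4 - 2 + 4288) = 8626/4290 = 8626*(1/4290) = 4313/2145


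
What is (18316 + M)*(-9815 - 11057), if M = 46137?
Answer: -1345263016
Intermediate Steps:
(18316 + M)*(-9815 - 11057) = (18316 + 46137)*(-9815 - 11057) = 64453*(-20872) = -1345263016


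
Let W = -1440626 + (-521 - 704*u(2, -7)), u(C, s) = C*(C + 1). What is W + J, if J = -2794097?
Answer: -4239468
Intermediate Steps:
u(C, s) = C*(1 + C)
W = -1445371 (W = -1440626 + (-521 - 1408*(1 + 2)) = -1440626 + (-521 - 1408*3) = -1440626 + (-521 - 704*6) = -1440626 + (-521 - 4224) = -1440626 - 4745 = -1445371)
W + J = -1445371 - 2794097 = -4239468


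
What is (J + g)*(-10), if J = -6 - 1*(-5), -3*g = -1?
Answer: 20/3 ≈ 6.6667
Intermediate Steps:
g = ⅓ (g = -⅓*(-1) = ⅓ ≈ 0.33333)
J = -1 (J = -6 + 5 = -1)
(J + g)*(-10) = (-1 + ⅓)*(-10) = -⅔*(-10) = 20/3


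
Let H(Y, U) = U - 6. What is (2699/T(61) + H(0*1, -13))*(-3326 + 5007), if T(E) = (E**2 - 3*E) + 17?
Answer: -109006126/3555 ≈ -30663.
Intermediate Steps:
T(E) = 17 + E**2 - 3*E
H(Y, U) = -6 + U
(2699/T(61) + H(0*1, -13))*(-3326 + 5007) = (2699/(17 + 61**2 - 3*61) + (-6 - 13))*(-3326 + 5007) = (2699/(17 + 3721 - 183) - 19)*1681 = (2699/3555 - 19)*1681 = -64846/3555*1681 = -109006126/3555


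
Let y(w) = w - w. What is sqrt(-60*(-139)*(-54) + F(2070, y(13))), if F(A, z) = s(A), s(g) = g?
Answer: 3*I*sqrt(49810) ≈ 669.54*I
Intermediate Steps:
y(w) = 0
F(A, z) = A
sqrt(-60*(-139)*(-54) + F(2070, y(13))) = sqrt(-60*(-139)*(-54) + 2070) = sqrt(8340*(-54) + 2070) = sqrt(-450360 + 2070) = sqrt(-448290) = 3*I*sqrt(49810)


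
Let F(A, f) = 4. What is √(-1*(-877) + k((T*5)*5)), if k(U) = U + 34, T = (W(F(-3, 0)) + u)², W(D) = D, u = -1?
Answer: 4*√71 ≈ 33.705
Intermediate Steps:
T = 9 (T = (4 - 1)² = 3² = 9)
k(U) = 34 + U
√(-1*(-877) + k((T*5)*5)) = √(-1*(-877) + (34 + (9*5)*5)) = √(877 + (34 + 45*5)) = √(877 + (34 + 225)) = √(877 + 259) = √1136 = 4*√71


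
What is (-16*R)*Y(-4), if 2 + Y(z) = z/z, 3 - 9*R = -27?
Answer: 160/3 ≈ 53.333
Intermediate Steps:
R = 10/3 (R = ⅓ - ⅑*(-27) = ⅓ + 3 = 10/3 ≈ 3.3333)
Y(z) = -1 (Y(z) = -2 + z/z = -2 + 1 = -1)
(-16*R)*Y(-4) = -16*10/3*(-1) = -160/3*(-1) = 160/3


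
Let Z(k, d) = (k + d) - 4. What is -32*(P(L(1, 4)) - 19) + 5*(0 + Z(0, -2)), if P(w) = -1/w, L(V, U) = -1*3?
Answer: 1702/3 ≈ 567.33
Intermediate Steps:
L(V, U) = -3
Z(k, d) = -4 + d + k (Z(k, d) = (d + k) - 4 = -4 + d + k)
-32*(P(L(1, 4)) - 19) + 5*(0 + Z(0, -2)) = -32*(-1/(-3) - 19) + 5*(0 + (-4 - 2 + 0)) = -32*(-1*(-1/3) - 19) + 5*(0 - 6) = -32*(1/3 - 19) + 5*(-6) = -32*(-56/3) - 30 = 1792/3 - 30 = 1702/3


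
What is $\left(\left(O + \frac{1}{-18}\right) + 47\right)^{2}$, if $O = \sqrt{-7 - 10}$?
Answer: $\frac{708517}{324} + \frac{845 i \sqrt{17}}{9} \approx 2186.8 + 387.11 i$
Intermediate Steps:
$O = i \sqrt{17}$ ($O = \sqrt{-17} = i \sqrt{17} \approx 4.1231 i$)
$\left(\left(O + \frac{1}{-18}\right) + 47\right)^{2} = \left(\left(i \sqrt{17} + \frac{1}{-18}\right) + 47\right)^{2} = \left(\left(i \sqrt{17} - \frac{1}{18}\right) + 47\right)^{2} = \left(\left(- \frac{1}{18} + i \sqrt{17}\right) + 47\right)^{2} = \left(\frac{845}{18} + i \sqrt{17}\right)^{2}$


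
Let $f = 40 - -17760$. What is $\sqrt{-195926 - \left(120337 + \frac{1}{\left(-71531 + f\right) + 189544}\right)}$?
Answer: $\frac{2 i \sqrt{1458381276576165}}{135813} \approx 562.37 i$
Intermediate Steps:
$f = 17800$ ($f = 40 + 17760 = 17800$)
$\sqrt{-195926 - \left(120337 + \frac{1}{\left(-71531 + f\right) + 189544}\right)} = \sqrt{-195926 - \left(120337 + \frac{1}{\left(-71531 + 17800\right) + 189544}\right)} = \sqrt{-195926 - \left(120337 + \frac{1}{-53731 + 189544}\right)} = \sqrt{-195926 - \frac{16343328982}{135813}} = \sqrt{- \frac{42952626820}{135813}} = \frac{2 i \sqrt{1458381276576165}}{135813}$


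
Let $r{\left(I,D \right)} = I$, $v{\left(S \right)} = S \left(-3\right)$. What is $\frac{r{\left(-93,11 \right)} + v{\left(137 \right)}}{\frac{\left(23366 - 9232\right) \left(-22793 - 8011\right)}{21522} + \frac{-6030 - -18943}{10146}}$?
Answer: $\frac{1078966224}{43305151685} \approx 0.024915$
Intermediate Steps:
$v{\left(S \right)} = - 3 S$
$\frac{r{\left(-93,11 \right)} + v{\left(137 \right)}}{\frac{\left(23366 - 9232\right) \left(-22793 - 8011\right)}{21522} + \frac{-6030 - -18943}{10146}} = \frac{-93 - 411}{\frac{\left(23366 - 9232\right) \left(-22793 - 8011\right)}{21522} + \frac{-6030 - -18943}{10146}} = \frac{-93 - 411}{14134 \left(-30804\right) \frac{1}{21522} + \left(-6030 + 18943\right) \frac{1}{10146}} = - \frac{504}{\left(-435383736\right) \frac{1}{21522} + 12913 \cdot \frac{1}{10146}} = - \frac{504}{- \frac{4268468}{211} + \frac{12913}{10146}} = - \frac{504}{- \frac{43305151685}{2140806}} = \left(-504\right) \left(- \frac{2140806}{43305151685}\right) = \frac{1078966224}{43305151685}$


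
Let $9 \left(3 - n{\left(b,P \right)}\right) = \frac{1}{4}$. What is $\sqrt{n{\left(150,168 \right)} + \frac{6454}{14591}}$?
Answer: $\frac{\sqrt{26170140371}}{87546} \approx 1.8479$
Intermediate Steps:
$n{\left(b,P \right)} = \frac{107}{36}$ ($n{\left(b,P \right)} = 3 - \frac{1}{9 \cdot 4} = 3 - \frac{1}{36} = \frac{107}{36}$)
$\sqrt{n{\left(150,168 \right)} + \frac{6454}{14591}} = \sqrt{\frac{107}{36} + \frac{6454}{14591}} = \sqrt{\frac{1793581}{525276}} = \frac{\sqrt{26170140371}}{87546}$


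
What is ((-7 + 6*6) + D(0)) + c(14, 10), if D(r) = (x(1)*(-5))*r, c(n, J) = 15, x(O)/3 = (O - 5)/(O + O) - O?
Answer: 44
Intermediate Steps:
x(O) = -3*O + 3*(-5 + O)/(2*O) (x(O) = 3*((O - 5)/(O + O) - O) = 3*((-5 + O)/((2*O)) - O) = 3*((-5 + O)*(1/(2*O)) - O) = 3*((-5 + O)/(2*O) - O) = 3*(-O + (-5 + O)/(2*O)) = -3*O + 3*(-5 + O)/(2*O))
D(r) = 45*r (D(r) = ((3/2 - 3*1 - 15/2/1)*(-5))*r = ((3/2 - 3 - 15/2*1)*(-5))*r = ((3/2 - 3 - 15/2)*(-5))*r = (-9*(-5))*r = 45*r)
((-7 + 6*6) + D(0)) + c(14, 10) = ((-7 + 6*6) + 45*0) + 15 = ((-7 + 36) + 0) + 15 = (29 + 0) + 15 = 29 + 15 = 44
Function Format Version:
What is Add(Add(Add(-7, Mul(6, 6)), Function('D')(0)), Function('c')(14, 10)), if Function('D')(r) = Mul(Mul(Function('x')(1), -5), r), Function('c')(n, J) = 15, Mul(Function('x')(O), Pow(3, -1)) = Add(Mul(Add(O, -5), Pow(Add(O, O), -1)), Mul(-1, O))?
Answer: 44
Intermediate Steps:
Function('x')(O) = Add(Mul(-3, O), Mul(Rational(3, 2), Pow(O, -1), Add(-5, O))) (Function('x')(O) = Mul(3, Add(Mul(Add(O, -5), Pow(Add(O, O), -1)), Mul(-1, O))) = Mul(3, Add(Mul(Add(-5, O), Pow(Mul(2, O), -1)), Mul(-1, O))) = Mul(3, Add(Mul(Add(-5, O), Mul(Rational(1, 2), Pow(O, -1))), Mul(-1, O))) = Mul(3, Add(Mul(Rational(1, 2), Pow(O, -1), Add(-5, O)), Mul(-1, O))) = Mul(3, Add(Mul(-1, O), Mul(Rational(1, 2), Pow(O, -1), Add(-5, O)))) = Add(Mul(-3, O), Mul(Rational(3, 2), Pow(O, -1), Add(-5, O))))
Function('D')(r) = Mul(45, r) (Function('D')(r) = Mul(Mul(Add(Rational(3, 2), Mul(-3, 1), Mul(Rational(-15, 2), Pow(1, -1))), -5), r) = Mul(Mul(Add(Rational(3, 2), -3, Mul(Rational(-15, 2), 1)), -5), r) = Mul(Mul(Add(Rational(3, 2), -3, Rational(-15, 2)), -5), r) = Mul(Mul(-9, -5), r) = Mul(45, r))
Add(Add(Add(-7, Mul(6, 6)), Function('D')(0)), Function('c')(14, 10)) = Add(Add(Add(-7, Mul(6, 6)), Mul(45, 0)), 15) = Add(Add(Add(-7, 36), 0), 15) = Add(Add(29, 0), 15) = Add(29, 15) = 44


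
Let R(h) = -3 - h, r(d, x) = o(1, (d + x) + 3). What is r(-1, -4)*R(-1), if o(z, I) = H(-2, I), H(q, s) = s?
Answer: 4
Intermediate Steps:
o(z, I) = I
r(d, x) = 3 + d + x (r(d, x) = (d + x) + 3 = 3 + d + x)
r(-1, -4)*R(-1) = (3 - 1 - 4)*(-3 - 1*(-1)) = -2*(-3 + 1) = -2*(-2) = 4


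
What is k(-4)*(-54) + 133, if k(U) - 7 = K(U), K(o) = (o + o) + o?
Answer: 403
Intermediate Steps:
K(o) = 3*o (K(o) = 2*o + o = 3*o)
k(U) = 7 + 3*U
k(-4)*(-54) + 133 = (7 + 3*(-4))*(-54) + 133 = (7 - 12)*(-54) + 133 = -5*(-54) + 133 = 270 + 133 = 403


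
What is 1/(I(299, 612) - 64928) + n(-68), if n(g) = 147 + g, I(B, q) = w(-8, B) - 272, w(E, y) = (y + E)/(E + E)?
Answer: 82435773/1043491 ≈ 79.000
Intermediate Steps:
w(E, y) = (E + y)/(2*E) (w(E, y) = (E + y)/((2*E)) = (E + y)*(1/(2*E)) = (E + y)/(2*E))
I(B, q) = -543/2 - B/16 (I(B, q) = (1/2)*(-8 + B)/(-8) - 272 = (1/2)*(-1/8)*(-8 + B) - 272 = (1/2 - B/16) - 272 = -543/2 - B/16)
1/(I(299, 612) - 64928) + n(-68) = 1/((-543/2 - 1/16*299) - 64928) + (147 - 68) = 1/((-543/2 - 299/16) - 64928) + 79 = 1/(-4643/16 - 64928) + 79 = 1/(-1043491/16) + 79 = -16/1043491 + 79 = 82435773/1043491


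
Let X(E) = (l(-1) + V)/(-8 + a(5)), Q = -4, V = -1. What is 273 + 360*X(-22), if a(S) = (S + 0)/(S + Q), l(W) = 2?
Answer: 153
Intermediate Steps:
a(S) = S/(-4 + S) (a(S) = (S + 0)/(S - 4) = S/(-4 + S))
X(E) = -⅓ (X(E) = (2 - 1)/(-8 + 5/(-4 + 5)) = 1/(-8 + 5/1) = 1/(-8 + 5*1) = 1/(-8 + 5) = 1/(-3) = 1*(-⅓) = -⅓)
273 + 360*X(-22) = 273 + 360*(-⅓) = 273 - 120 = 153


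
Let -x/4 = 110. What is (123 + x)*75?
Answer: -23775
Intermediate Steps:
x = -440 (x = -4*110 = -440)
(123 + x)*75 = (123 - 440)*75 = -317*75 = -23775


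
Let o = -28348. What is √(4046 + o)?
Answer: I*√24302 ≈ 155.89*I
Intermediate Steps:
√(4046 + o) = √(4046 - 28348) = √(-24302) = I*√24302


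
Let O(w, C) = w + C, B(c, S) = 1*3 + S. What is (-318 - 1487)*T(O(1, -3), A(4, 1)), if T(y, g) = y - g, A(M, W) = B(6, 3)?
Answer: 14440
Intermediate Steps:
B(c, S) = 3 + S
A(M, W) = 6 (A(M, W) = 3 + 3 = 6)
O(w, C) = C + w
(-318 - 1487)*T(O(1, -3), A(4, 1)) = (-318 - 1487)*((-3 + 1) - 1*6) = -1805*(-2 - 6) = -1805*(-8) = 14440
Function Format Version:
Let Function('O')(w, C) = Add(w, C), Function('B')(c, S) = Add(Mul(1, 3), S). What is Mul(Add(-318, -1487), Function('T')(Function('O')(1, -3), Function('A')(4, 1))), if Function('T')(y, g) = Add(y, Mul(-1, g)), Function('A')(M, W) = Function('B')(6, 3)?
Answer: 14440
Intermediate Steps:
Function('B')(c, S) = Add(3, S)
Function('A')(M, W) = 6 (Function('A')(M, W) = Add(3, 3) = 6)
Function('O')(w, C) = Add(C, w)
Mul(Add(-318, -1487), Function('T')(Function('O')(1, -3), Function('A')(4, 1))) = Mul(Add(-318, -1487), Add(Add(-3, 1), Mul(-1, 6))) = Mul(-1805, Add(-2, -6)) = Mul(-1805, -8) = 14440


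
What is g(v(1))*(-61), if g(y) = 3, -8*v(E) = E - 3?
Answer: -183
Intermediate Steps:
v(E) = 3/8 - E/8 (v(E) = -(E - 3)/8 = -(-3 + E)/8 = 3/8 - E/8)
g(v(1))*(-61) = 3*(-61) = -183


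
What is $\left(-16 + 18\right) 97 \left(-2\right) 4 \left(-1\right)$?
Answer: $1552$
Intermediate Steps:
$\left(-16 + 18\right) 97 \left(-2\right) 4 \left(-1\right) = 2 \cdot 97 \left(\left(-8\right) \left(-1\right)\right) = 194 \cdot 8 = 1552$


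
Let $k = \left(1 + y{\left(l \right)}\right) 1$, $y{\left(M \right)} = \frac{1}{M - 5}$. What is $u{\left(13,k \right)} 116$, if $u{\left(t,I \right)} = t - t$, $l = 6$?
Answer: $0$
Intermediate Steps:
$y{\left(M \right)} = \frac{1}{-5 + M}$
$k = 2$ ($k = \left(1 + \frac{1}{-5 + 6}\right) 1 = \left(1 + 1^{-1}\right) 1 = \left(1 + 1\right) 1 = 2 \cdot 1 = 2$)
$u{\left(t,I \right)} = 0$
$u{\left(13,k \right)} 116 = 0 \cdot 116 = 0$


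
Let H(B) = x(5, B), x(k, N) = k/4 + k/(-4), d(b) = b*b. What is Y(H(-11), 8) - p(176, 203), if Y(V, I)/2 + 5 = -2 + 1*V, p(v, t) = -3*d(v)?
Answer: 92914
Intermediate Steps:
d(b) = b²
x(k, N) = 0 (x(k, N) = k*(¼) + k*(-¼) = k/4 - k/4 = 0)
p(v, t) = -3*v²
H(B) = 0
Y(V, I) = -14 + 2*V (Y(V, I) = -10 + 2*(-2 + 1*V) = -10 + 2*(-2 + V) = -10 + (-4 + 2*V) = -14 + 2*V)
Y(H(-11), 8) - p(176, 203) = (-14 + 2*0) - (-3)*176² = (-14 + 0) - (-3)*30976 = -14 - 1*(-92928) = -14 + 92928 = 92914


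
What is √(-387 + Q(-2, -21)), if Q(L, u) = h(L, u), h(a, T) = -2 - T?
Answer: 4*I*√23 ≈ 19.183*I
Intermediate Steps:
Q(L, u) = -2 - u
√(-387 + Q(-2, -21)) = √(-387 + (-2 - 1*(-21))) = √(-387 + (-2 + 21)) = √(-387 + 19) = √(-368) = 4*I*√23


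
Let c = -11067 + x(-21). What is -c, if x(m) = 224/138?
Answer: 763511/69 ≈ 11065.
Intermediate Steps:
x(m) = 112/69 (x(m) = 224*(1/138) = 112/69)
c = -763511/69 (c = -11067 + 112/69 = -763511/69 ≈ -11065.)
-c = -1*(-763511/69) = 763511/69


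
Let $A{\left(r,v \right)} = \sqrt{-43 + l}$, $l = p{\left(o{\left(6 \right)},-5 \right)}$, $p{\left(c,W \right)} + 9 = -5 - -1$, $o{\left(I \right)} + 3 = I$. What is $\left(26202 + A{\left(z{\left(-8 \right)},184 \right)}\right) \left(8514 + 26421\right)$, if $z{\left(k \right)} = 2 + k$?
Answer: $915366870 + 69870 i \sqrt{14} \approx 9.1537 \cdot 10^{8} + 2.6143 \cdot 10^{5} i$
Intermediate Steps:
$o{\left(I \right)} = -3 + I$
$p{\left(c,W \right)} = -13$ ($p{\left(c,W \right)} = -9 - 4 = -13$)
$l = -13$
$A{\left(r,v \right)} = 2 i \sqrt{14}$ ($A{\left(r,v \right)} = \sqrt{-43 - 13} = \sqrt{-56} = 2 i \sqrt{14}$)
$\left(26202 + A{\left(z{\left(-8 \right)},184 \right)}\right) \left(8514 + 26421\right) = \left(26202 + 2 i \sqrt{14}\right) \left(8514 + 26421\right) = \left(26202 + 2 i \sqrt{14}\right) 34935 = 915366870 + 69870 i \sqrt{14}$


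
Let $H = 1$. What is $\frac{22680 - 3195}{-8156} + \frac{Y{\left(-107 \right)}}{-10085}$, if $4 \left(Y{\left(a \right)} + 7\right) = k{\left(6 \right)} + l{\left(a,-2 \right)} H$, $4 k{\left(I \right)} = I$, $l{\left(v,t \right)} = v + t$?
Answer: $- \frac{392459881}{164506520} \approx -2.3857$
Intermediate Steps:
$l{\left(v,t \right)} = t + v$
$k{\left(I \right)} = \frac{I}{4}$
$Y{\left(a \right)} = - \frac{57}{8} + \frac{a}{4}$ ($Y{\left(a \right)} = -7 + \frac{\frac{1}{4} \cdot 6 + \left(-2 + a\right) 1}{4} = -7 + \frac{\frac{3}{2} + \left(-2 + a\right)}{4} = -7 + \frac{- \frac{1}{2} + a}{4} = -7 + \left(- \frac{1}{8} + \frac{a}{4}\right) = - \frac{57}{8} + \frac{a}{4}$)
$\frac{22680 - 3195}{-8156} + \frac{Y{\left(-107 \right)}}{-10085} = \frac{22680 - 3195}{-8156} + \frac{- \frac{57}{8} + \frac{1}{4} \left(-107\right)}{-10085} = 19485 \left(- \frac{1}{8156}\right) + \left(- \frac{57}{8} - \frac{107}{4}\right) \left(- \frac{1}{10085}\right) = - \frac{19485}{8156} - - \frac{271}{80680} = - \frac{19485}{8156} + \frac{271}{80680} = - \frac{392459881}{164506520}$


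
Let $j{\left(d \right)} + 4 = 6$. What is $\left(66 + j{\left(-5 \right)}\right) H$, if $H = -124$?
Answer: $-8432$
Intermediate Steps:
$j{\left(d \right)} = 2$ ($j{\left(d \right)} = -4 + 6 = 2$)
$\left(66 + j{\left(-5 \right)}\right) H = \left(66 + 2\right) \left(-124\right) = 68 \left(-124\right) = -8432$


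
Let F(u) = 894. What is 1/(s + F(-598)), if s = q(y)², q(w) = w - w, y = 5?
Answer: 1/894 ≈ 0.0011186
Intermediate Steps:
q(w) = 0
s = 0 (s = 0² = 0)
1/(s + F(-598)) = 1/(0 + 894) = 1/894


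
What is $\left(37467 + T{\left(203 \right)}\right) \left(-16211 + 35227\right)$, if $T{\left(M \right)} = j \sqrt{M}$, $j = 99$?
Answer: $712472472 + 1882584 \sqrt{203} \approx 7.393 \cdot 10^{8}$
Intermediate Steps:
$T{\left(M \right)} = 99 \sqrt{M}$
$\left(37467 + T{\left(203 \right)}\right) \left(-16211 + 35227\right) = \left(37467 + 99 \sqrt{203}\right) \left(-16211 + 35227\right) = \left(37467 + 99 \sqrt{203}\right) 19016 = 712472472 + 1882584 \sqrt{203}$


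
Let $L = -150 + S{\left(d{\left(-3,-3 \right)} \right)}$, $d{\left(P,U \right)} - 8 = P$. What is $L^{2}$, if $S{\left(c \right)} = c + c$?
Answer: $19600$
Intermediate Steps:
$d{\left(P,U \right)} = 8 + P$
$S{\left(c \right)} = 2 c$
$L = -140$ ($L = -150 + 2 \left(8 - 3\right) = -150 + 2 \cdot 5 = -150 + 10 = -140$)
$L^{2} = \left(-140\right)^{2} = 19600$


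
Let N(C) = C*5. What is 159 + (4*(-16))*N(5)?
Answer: -1441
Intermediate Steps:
N(C) = 5*C
159 + (4*(-16))*N(5) = 159 + (4*(-16))*(5*5) = 159 - 64*25 = 159 - 1600 = -1441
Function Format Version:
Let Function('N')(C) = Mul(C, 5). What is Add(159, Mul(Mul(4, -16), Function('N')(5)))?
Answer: -1441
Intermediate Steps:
Function('N')(C) = Mul(5, C)
Add(159, Mul(Mul(4, -16), Function('N')(5))) = Add(159, Mul(Mul(4, -16), Mul(5, 5))) = Add(159, Mul(-64, 25)) = Add(159, -1600) = -1441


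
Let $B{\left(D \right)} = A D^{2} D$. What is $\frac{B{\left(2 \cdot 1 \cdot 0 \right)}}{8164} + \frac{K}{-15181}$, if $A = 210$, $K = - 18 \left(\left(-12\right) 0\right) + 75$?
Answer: $- \frac{75}{15181} \approx -0.0049404$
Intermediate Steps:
$K = 75$ ($K = \left(-18\right) 0 + 75 = 0 + 75 = 75$)
$B{\left(D \right)} = 210 D^{3}$ ($B{\left(D \right)} = 210 D^{2} D = 210 D^{3}$)
$\frac{B{\left(2 \cdot 1 \cdot 0 \right)}}{8164} + \frac{K}{-15181} = \frac{210 \left(2 \cdot 1 \cdot 0\right)^{3}}{8164} + \frac{75}{-15181} = 210 \left(2 \cdot 0\right)^{3} \cdot \frac{1}{8164} + 75 \left(- \frac{1}{15181}\right) = 210 \cdot 0^{3} \cdot \frac{1}{8164} - \frac{75}{15181} = 210 \cdot 0 \cdot \frac{1}{8164} - \frac{75}{15181} = 0 \cdot \frac{1}{8164} - \frac{75}{15181} = 0 - \frac{75}{15181} = - \frac{75}{15181}$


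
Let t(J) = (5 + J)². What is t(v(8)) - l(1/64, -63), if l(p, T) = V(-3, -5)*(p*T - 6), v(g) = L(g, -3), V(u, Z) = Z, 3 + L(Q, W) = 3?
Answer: -635/64 ≈ -9.9219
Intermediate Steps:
L(Q, W) = 0 (L(Q, W) = -3 + 3 = 0)
v(g) = 0
l(p, T) = 30 - 5*T*p (l(p, T) = -5*(p*T - 6) = -5*(T*p - 6) = -5*(-6 + T*p) = 30 - 5*T*p)
t(v(8)) - l(1/64, -63) = (5 + 0)² - (30 - 5*(-63)/64) = 5² - (30 - 5*(-63)*1/64) = 25 - (30 + 315/64) = 25 - 1*2235/64 = 25 - 2235/64 = -635/64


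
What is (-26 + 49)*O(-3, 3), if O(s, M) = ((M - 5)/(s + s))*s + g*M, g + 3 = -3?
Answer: -437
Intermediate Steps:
g = -6 (g = -3 - 3 = -6)
O(s, M) = -5/2 - 11*M/2 (O(s, M) = ((M - 5)/(s + s))*s - 6*M = ((-5 + M)/((2*s)))*s - 6*M = ((-5 + M)*(1/(2*s)))*s - 6*M = ((-5 + M)/(2*s))*s - 6*M = (-5/2 + M/2) - 6*M = -5/2 - 11*M/2)
(-26 + 49)*O(-3, 3) = (-26 + 49)*(-5/2 - 11/2*3) = 23*(-5/2 - 33/2) = 23*(-19) = -437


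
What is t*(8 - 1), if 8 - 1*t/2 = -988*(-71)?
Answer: -981960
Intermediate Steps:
t = -140280 (t = 16 - (-1976)*(-71) = 16 - 2*70148 = 16 - 140296 = -140280)
t*(8 - 1) = -140280*(8 - 1) = -140280*7 = -981960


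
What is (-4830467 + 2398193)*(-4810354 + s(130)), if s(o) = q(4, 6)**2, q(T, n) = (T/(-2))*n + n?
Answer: 11700011403132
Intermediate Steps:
q(T, n) = n - T*n/2 (q(T, n) = (-T/2)*n + n = -T*n/2 + n = n - T*n/2)
s(o) = 36 (s(o) = ((1/2)*6*(2 - 1*4))**2 = ((1/2)*6*(2 - 4))**2 = ((1/2)*6*(-2))**2 = (-6)**2 = 36)
(-4830467 + 2398193)*(-4810354 + s(130)) = (-4830467 + 2398193)*(-4810354 + 36) = -2432274*(-4810318) = 11700011403132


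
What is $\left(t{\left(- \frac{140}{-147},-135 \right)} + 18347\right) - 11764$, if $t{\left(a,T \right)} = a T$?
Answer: $\frac{45181}{7} \approx 6454.4$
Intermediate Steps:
$t{\left(a,T \right)} = T a$
$\left(t{\left(- \frac{140}{-147},-135 \right)} + 18347\right) - 11764 = \left(- 135 \left(- \frac{140}{-147}\right) + 18347\right) - 11764 = \left(- 135 \left(\left(-140\right) \left(- \frac{1}{147}\right)\right) + 18347\right) - 11764 = \left(\left(-135\right) \frac{20}{21} + 18347\right) - 11764 = \left(- \frac{900}{7} + 18347\right) - 11764 = \frac{127529}{7} - 11764 = \frac{45181}{7}$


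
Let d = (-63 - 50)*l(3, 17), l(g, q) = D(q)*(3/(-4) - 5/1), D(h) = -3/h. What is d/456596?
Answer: -339/1349936 ≈ -0.00025112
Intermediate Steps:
l(g, q) = 69/(4*q) (l(g, q) = (-3/q)*(3/(-4) - 5/1) = (-3/q)*(3*(-1/4) - 5*1) = (-3/q)*(-3/4 - 5) = -3/q*(-23/4) = 69/(4*q))
d = -7797/68 (d = (-63 - 50)*((69/4)/17) = -7797/(4*17) = -113*69/68 = -7797/68 ≈ -114.66)
d/456596 = -7797/68/456596 = -7797/68*1/456596 = -339/1349936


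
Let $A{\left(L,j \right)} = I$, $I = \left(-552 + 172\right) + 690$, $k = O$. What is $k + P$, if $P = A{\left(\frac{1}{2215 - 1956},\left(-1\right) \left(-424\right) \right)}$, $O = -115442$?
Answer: $-115132$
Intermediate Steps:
$k = -115442$
$I = 310$ ($I = -380 + 690 = 310$)
$A{\left(L,j \right)} = 310$
$P = 310$
$k + P = -115442 + 310 = -115132$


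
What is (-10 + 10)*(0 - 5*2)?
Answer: 0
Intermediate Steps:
(-10 + 10)*(0 - 5*2) = 0*(0 - 10) = 0*(-10) = 0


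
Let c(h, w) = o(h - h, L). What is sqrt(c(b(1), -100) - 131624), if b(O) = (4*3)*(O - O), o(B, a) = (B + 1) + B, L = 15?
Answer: I*sqrt(131623) ≈ 362.8*I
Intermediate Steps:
o(B, a) = 1 + 2*B (o(B, a) = (1 + B) + B = 1 + 2*B)
b(O) = 0 (b(O) = 12*0 = 0)
c(h, w) = 1 (c(h, w) = 1 + 2*(h - h) = 1 + 2*0 = 1 + 0 = 1)
sqrt(c(b(1), -100) - 131624) = sqrt(1 - 131624) = sqrt(-131623) = I*sqrt(131623)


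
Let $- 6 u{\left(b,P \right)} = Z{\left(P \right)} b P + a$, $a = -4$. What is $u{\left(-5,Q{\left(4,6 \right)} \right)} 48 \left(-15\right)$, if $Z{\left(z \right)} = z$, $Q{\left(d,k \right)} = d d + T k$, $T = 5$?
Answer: $-1270080$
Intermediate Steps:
$Q{\left(d,k \right)} = d^{2} + 5 k$ ($Q{\left(d,k \right)} = d d + 5 k = d^{2} + 5 k$)
$u{\left(b,P \right)} = \frac{2}{3} - \frac{b P^{2}}{6}$ ($u{\left(b,P \right)} = - \frac{P b P - 4}{6} = - \frac{b P^{2} - 4}{6} = - \frac{-4 + b P^{2}}{6} = \frac{2}{3} - \frac{b P^{2}}{6}$)
$u{\left(-5,Q{\left(4,6 \right)} \right)} 48 \left(-15\right) = \left(\frac{2}{3} - - \frac{5 \left(4^{2} + 5 \cdot 6\right)^{2}}{6}\right) 48 \left(-15\right) = \left(\frac{2}{3} - - \frac{5 \left(16 + 30\right)^{2}}{6}\right) 48 \left(-15\right) = \left(\frac{2}{3} - - \frac{5 \cdot 46^{2}}{6}\right) 48 \left(-15\right) = \left(\frac{2}{3} - \left(- \frac{5}{6}\right) 2116\right) 48 \left(-15\right) = \left(\frac{2}{3} + \frac{5290}{3}\right) 48 \left(-15\right) = 1764 \cdot 48 \left(-15\right) = 84672 \left(-15\right) = -1270080$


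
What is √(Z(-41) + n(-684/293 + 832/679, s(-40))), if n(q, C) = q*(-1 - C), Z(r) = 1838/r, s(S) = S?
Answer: I*√5860679595894802/8156827 ≈ 9.3854*I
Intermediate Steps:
√(Z(-41) + n(-684/293 + 832/679, s(-40))) = √(1838/(-41) - (-684/293 + 832/679)*(1 - 40)) = √(1838*(-1/41) - 1*(-684*1/293 + 832*(1/679))*(-39)) = √(-1838/41 - 1*(-684/293 + 832/679)*(-39)) = √(-1838/41 - 1*(-220660/198947)*(-39)) = √(-1838/41 - 8605740/198947) = √(-718499926/8156827) = I*√5860679595894802/8156827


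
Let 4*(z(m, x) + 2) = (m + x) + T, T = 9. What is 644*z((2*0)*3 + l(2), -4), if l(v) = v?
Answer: -161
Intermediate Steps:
z(m, x) = 1/4 + m/4 + x/4 (z(m, x) = -2 + ((m + x) + 9)/4 = -2 + (9 + m + x)/4 = -2 + (9/4 + m/4 + x/4) = 1/4 + m/4 + x/4)
644*z((2*0)*3 + l(2), -4) = 644*(1/4 + ((2*0)*3 + 2)/4 + (1/4)*(-4)) = 644*(1/4 + (0*3 + 2)/4 - 1) = 644*(1/4 + (0 + 2)/4 - 1) = 644*(1/4 + (1/4)*2 - 1) = 644*(1/4 + 1/2 - 1) = 644*(-1/4) = -161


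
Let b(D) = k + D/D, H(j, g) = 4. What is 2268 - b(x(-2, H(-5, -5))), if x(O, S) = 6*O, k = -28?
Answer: 2295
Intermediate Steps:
b(D) = -27 (b(D) = -28 + D/D = -28 + 1 = -27)
2268 - b(x(-2, H(-5, -5))) = 2268 - 1*(-27) = 2268 + 27 = 2295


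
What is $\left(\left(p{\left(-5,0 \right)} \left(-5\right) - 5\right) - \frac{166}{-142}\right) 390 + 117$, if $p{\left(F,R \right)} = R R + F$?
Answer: $\frac{594477}{71} \approx 8372.9$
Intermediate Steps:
$p{\left(F,R \right)} = F + R^{2}$ ($p{\left(F,R \right)} = R^{2} + F = F + R^{2}$)
$\left(\left(p{\left(-5,0 \right)} \left(-5\right) - 5\right) - \frac{166}{-142}\right) 390 + 117 = \left(\left(\left(-5 + 0^{2}\right) \left(-5\right) - 5\right) - \frac{166}{-142}\right) 390 + 117 = \left(\left(\left(-5 + 0\right) \left(-5\right) - 5\right) - - \frac{83}{71}\right) 390 + 117 = \left(\left(\left(-5\right) \left(-5\right) - 5\right) + \frac{83}{71}\right) 390 + 117 = \left(\left(25 - 5\right) + \frac{83}{71}\right) 390 + 117 = \left(20 + \frac{83}{71}\right) 390 + 117 = \frac{1503}{71} \cdot 390 + 117 = \frac{586170}{71} + 117 = \frac{594477}{71}$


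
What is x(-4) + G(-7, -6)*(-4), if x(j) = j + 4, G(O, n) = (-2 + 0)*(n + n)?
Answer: -96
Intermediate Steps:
G(O, n) = -4*n
x(j) = 4 + j
x(-4) + G(-7, -6)*(-4) = (4 - 4) - 4*(-6)*(-4) = 0 + 24*(-4) = 0 - 96 = -96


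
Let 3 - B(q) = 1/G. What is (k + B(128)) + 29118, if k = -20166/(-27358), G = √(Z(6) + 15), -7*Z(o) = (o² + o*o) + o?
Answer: 398356242/13679 - √21/9 ≈ 29121.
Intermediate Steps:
Z(o) = -2*o²/7 - o/7 (Z(o) = -((o² + o*o) + o)/7 = -((o² + o²) + o)/7 = -(2*o² + o)/7 = -(o + 2*o²)/7 = -2*o²/7 - o/7)
G = 3*√21/7 (G = √(-⅐*6*(1 + 2*6) + 15) = √(-⅐*6*(1 + 12) + 15) = √(-⅐*6*13 + 15) = √(-78/7 + 15) = √(27/7) = 3*√21/7 ≈ 1.9640)
k = 10083/13679 (k = -20166*(-1/27358) = 10083/13679 ≈ 0.73711)
B(q) = 3 - √21/9 (B(q) = 3 - 1/(3*√21/7) = 3 - √21/9)
(k + B(128)) + 29118 = (10083/13679 + (3 - √21/9)) + 29118 = (51120/13679 - √21/9) + 29118 = 398356242/13679 - √21/9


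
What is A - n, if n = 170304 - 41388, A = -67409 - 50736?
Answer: -247061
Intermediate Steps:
A = -118145
n = 128916
A - n = -118145 - 1*128916 = -118145 - 128916 = -247061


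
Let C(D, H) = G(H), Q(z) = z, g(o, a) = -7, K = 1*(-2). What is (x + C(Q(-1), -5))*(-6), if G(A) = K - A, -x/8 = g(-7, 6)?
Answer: -354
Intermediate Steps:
K = -2
x = 56 (x = -8*(-7) = 56)
G(A) = -2 - A
C(D, H) = -2 - H
(x + C(Q(-1), -5))*(-6) = (56 + (-2 - 1*(-5)))*(-6) = (56 + (-2 + 5))*(-6) = (56 + 3)*(-6) = 59*(-6) = -354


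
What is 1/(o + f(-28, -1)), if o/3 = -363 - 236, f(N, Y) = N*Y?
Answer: -1/1769 ≈ -0.00056529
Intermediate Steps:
o = -1797 (o = 3*(-363 - 236) = 3*(-599) = -1797)
1/(o + f(-28, -1)) = 1/(-1797 - 28*(-1)) = 1/(-1797 + 28) = 1/(-1769) = -1/1769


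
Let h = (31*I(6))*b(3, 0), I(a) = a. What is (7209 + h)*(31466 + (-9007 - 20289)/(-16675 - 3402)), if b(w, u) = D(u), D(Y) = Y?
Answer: 4554445631202/20077 ≈ 2.2685e+8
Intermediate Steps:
b(w, u) = u
h = 0 (h = (31*6)*0 = 186*0 = 0)
(7209 + h)*(31466 + (-9007 - 20289)/(-16675 - 3402)) = (7209 + 0)*(31466 + (-9007 - 20289)/(-16675 - 3402)) = 7209*(31466 - 29296/(-20077)) = 7209*(31466 - 29296*(-1/20077)) = 7209*(31466 + 29296/20077) = 7209*(631772178/20077) = 4554445631202/20077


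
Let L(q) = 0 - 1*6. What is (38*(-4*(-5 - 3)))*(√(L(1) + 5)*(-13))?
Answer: -15808*I ≈ -15808.0*I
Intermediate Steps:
L(q) = -6 (L(q) = 0 - 6 = -6)
(38*(-4*(-5 - 3)))*(√(L(1) + 5)*(-13)) = (38*(-4*(-5 - 3)))*(√(-6 + 5)*(-13)) = (38*(-4*(-8)))*(√(-1)*(-13)) = (38*32)*(I*(-13)) = 1216*(-13*I) = -15808*I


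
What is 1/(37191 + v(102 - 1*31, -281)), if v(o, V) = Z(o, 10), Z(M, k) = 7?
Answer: 1/37198 ≈ 2.6883e-5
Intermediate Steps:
v(o, V) = 7
1/(37191 + v(102 - 1*31, -281)) = 1/(37191 + 7) = 1/37198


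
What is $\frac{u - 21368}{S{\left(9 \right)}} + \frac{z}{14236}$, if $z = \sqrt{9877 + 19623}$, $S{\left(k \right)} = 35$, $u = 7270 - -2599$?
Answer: $- \frac{11499}{35} + \frac{5 \sqrt{295}}{7118} \approx -328.53$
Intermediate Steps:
$u = 9869$ ($u = 7270 + 2599 = 9869$)
$z = 10 \sqrt{295}$ ($z = \sqrt{29500} = 10 \sqrt{295} \approx 171.76$)
$\frac{u - 21368}{S{\left(9 \right)}} + \frac{z}{14236} = \frac{9869 - 21368}{35} + \frac{10 \sqrt{295}}{14236} = \left(9869 - 21368\right) \frac{1}{35} + 10 \sqrt{295} \cdot \frac{1}{14236} = \left(-11499\right) \frac{1}{35} + \frac{5 \sqrt{295}}{7118} = - \frac{11499}{35} + \frac{5 \sqrt{295}}{7118}$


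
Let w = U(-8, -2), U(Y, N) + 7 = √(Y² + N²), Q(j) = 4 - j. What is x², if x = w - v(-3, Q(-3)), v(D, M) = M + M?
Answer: 509 - 84*√17 ≈ 162.66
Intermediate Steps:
v(D, M) = 2*M
U(Y, N) = -7 + √(N² + Y²) (U(Y, N) = -7 + √(Y² + N²) = -7 + √(N² + Y²))
w = -7 + 2*√17 (w = -7 + √((-2)² + (-8)²) = -7 + √(4 + 64) = -7 + √68 = -7 + 2*√17 ≈ 1.2462)
x = -21 + 2*√17 (x = (-7 + 2*√17) - 2*(4 - 1*(-3)) = (-7 + 2*√17) - 2*(4 + 3) = (-7 + 2*√17) - 2*7 = (-7 + 2*√17) - 1*14 = (-7 + 2*√17) - 14 = -21 + 2*√17 ≈ -12.754)
x² = (-21 + 2*√17)²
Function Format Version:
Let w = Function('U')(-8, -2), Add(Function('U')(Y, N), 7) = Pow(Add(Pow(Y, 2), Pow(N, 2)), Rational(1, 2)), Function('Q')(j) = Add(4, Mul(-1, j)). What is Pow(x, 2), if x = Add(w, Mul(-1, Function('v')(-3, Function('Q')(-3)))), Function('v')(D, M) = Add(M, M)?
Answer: Add(509, Mul(-84, Pow(17, Rational(1, 2)))) ≈ 162.66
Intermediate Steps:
Function('v')(D, M) = Mul(2, M)
Function('U')(Y, N) = Add(-7, Pow(Add(Pow(N, 2), Pow(Y, 2)), Rational(1, 2))) (Function('U')(Y, N) = Add(-7, Pow(Add(Pow(Y, 2), Pow(N, 2)), Rational(1, 2))) = Add(-7, Pow(Add(Pow(N, 2), Pow(Y, 2)), Rational(1, 2))))
w = Add(-7, Mul(2, Pow(17, Rational(1, 2)))) (w = Add(-7, Pow(Add(Pow(-2, 2), Pow(-8, 2)), Rational(1, 2))) = Add(-7, Pow(Add(4, 64), Rational(1, 2))) = Add(-7, Pow(68, Rational(1, 2))) = Add(-7, Mul(2, Pow(17, Rational(1, 2)))) ≈ 1.2462)
x = Add(-21, Mul(2, Pow(17, Rational(1, 2)))) (x = Add(Add(-7, Mul(2, Pow(17, Rational(1, 2)))), Mul(-1, Mul(2, Add(4, Mul(-1, -3))))) = Add(Add(-7, Mul(2, Pow(17, Rational(1, 2)))), Mul(-1, Mul(2, Add(4, 3)))) = Add(Add(-7, Mul(2, Pow(17, Rational(1, 2)))), Mul(-1, Mul(2, 7))) = Add(Add(-7, Mul(2, Pow(17, Rational(1, 2)))), Mul(-1, 14)) = Add(Add(-7, Mul(2, Pow(17, Rational(1, 2)))), -14) = Add(-21, Mul(2, Pow(17, Rational(1, 2)))) ≈ -12.754)
Pow(x, 2) = Pow(Add(-21, Mul(2, Pow(17, Rational(1, 2)))), 2)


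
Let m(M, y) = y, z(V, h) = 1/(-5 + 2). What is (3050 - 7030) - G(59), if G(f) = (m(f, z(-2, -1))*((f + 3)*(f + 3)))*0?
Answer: -3980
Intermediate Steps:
z(V, h) = -1/3 (z(V, h) = 1/(-3) = -1/3)
G(f) = 0 (G(f) = -(f + 3)*(f + 3)/3*0 = -(3 + f)*(3 + f)/3*0 = -(3 + f)**2/3*0 = 0)
(3050 - 7030) - G(59) = (3050 - 7030) - 1*0 = -3980 + 0 = -3980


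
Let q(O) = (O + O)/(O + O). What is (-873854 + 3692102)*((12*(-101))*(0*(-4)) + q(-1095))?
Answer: 2818248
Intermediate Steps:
q(O) = 1 (q(O) = (2*O)/((2*O)) = (2*O)*(1/(2*O)) = 1)
(-873854 + 3692102)*((12*(-101))*(0*(-4)) + q(-1095)) = (-873854 + 3692102)*((12*(-101))*(0*(-4)) + 1) = 2818248*(-1212*0 + 1) = 2818248*(0 + 1) = 2818248*1 = 2818248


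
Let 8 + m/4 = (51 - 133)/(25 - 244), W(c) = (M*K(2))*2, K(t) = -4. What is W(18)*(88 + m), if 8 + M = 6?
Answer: 201472/219 ≈ 919.96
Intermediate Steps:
M = -2 (M = -8 + 6 = -2)
W(c) = 16 (W(c) = -2*(-4)*2 = 8*2 = 16)
m = -6680/219 (m = -32 + 4*((51 - 133)/(25 - 244)) = -32 + 4*(-82/(-219)) = -32 + 4*(-82*(-1/219)) = -32 + 4*(82/219) = -32 + 328/219 = -6680/219 ≈ -30.502)
W(18)*(88 + m) = 16*(88 - 6680/219) = 16*(12592/219) = 201472/219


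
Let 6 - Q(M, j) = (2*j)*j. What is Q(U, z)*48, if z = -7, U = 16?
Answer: -4416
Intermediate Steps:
Q(M, j) = 6 - 2*j² (Q(M, j) = 6 - 2*j*j = 6 - 2*j²)
Q(U, z)*48 = (6 - 2*(-7)²)*48 = (6 - 2*49)*48 = (6 - 98)*48 = -92*48 = -4416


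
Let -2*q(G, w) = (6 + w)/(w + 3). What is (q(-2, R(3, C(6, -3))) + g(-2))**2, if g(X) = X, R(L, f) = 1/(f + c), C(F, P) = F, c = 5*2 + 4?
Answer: 133225/14884 ≈ 8.9509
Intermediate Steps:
c = 14 (c = 10 + 4 = 14)
R(L, f) = 1/(14 + f) (R(L, f) = 1/(f + 14) = 1/(14 + f))
q(G, w) = -(6 + w)/(2*(3 + w)) (q(G, w) = -(6 + w)/(2*(w + 3)) = -(6 + w)/(2*(3 + w)))
(q(-2, R(3, C(6, -3))) + g(-2))**2 = ((-6 - 1/(14 + 6))/(2*(3 + 1/(14 + 6))) - 2)**2 = ((-6 - 1/20)/(2*(3 + 1/20)) - 2)**2 = ((-6 - 1*1/20)/(2*(3 + 1/20)) - 2)**2 = ((-6 - 1/20)/(2*(61/20)) - 2)**2 = ((1/2)*(20/61)*(-121/20) - 2)**2 = (-121/122 - 2)**2 = (-365/122)**2 = 133225/14884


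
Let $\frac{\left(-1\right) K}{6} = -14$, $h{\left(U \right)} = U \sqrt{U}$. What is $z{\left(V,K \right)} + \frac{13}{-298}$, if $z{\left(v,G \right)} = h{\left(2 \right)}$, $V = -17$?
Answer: $- \frac{13}{298} + 2 \sqrt{2} \approx 2.7848$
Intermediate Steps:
$h{\left(U \right)} = U^{\frac{3}{2}}$
$K = 84$ ($K = \left(-6\right) \left(-14\right) = 84$)
$z{\left(v,G \right)} = 2 \sqrt{2}$ ($z{\left(v,G \right)} = 2^{\frac{3}{2}} = 2 \sqrt{2}$)
$z{\left(V,K \right)} + \frac{13}{-298} = 2 \sqrt{2} + \frac{13}{-298} = 2 \sqrt{2} + 13 \left(- \frac{1}{298}\right) = 2 \sqrt{2} - \frac{13}{298} = - \frac{13}{298} + 2 \sqrt{2}$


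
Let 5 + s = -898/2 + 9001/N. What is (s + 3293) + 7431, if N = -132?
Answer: 1346639/132 ≈ 10202.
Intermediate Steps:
s = -68929/132 (s = -5 + (-898/2 + 9001/(-132)) = -5 + (-898*½ + 9001*(-1/132)) = -5 + (-449 - 9001/132) = -5 - 68269/132 = -68929/132 ≈ -522.19)
(s + 3293) + 7431 = (-68929/132 + 3293) + 7431 = 365747/132 + 7431 = 1346639/132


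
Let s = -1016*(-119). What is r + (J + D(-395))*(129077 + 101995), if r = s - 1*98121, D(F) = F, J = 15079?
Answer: 3393084031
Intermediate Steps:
s = 120904
r = 22783 (r = 120904 - 1*98121 = 120904 - 98121 = 22783)
r + (J + D(-395))*(129077 + 101995) = 22783 + (15079 - 395)*(129077 + 101995) = 22783 + 14684*231072 = 22783 + 3393061248 = 3393084031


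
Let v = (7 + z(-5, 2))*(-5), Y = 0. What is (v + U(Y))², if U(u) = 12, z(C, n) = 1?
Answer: 784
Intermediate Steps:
v = -40 (v = (7 + 1)*(-5) = 8*(-5) = -40)
(v + U(Y))² = (-40 + 12)² = (-28)² = 784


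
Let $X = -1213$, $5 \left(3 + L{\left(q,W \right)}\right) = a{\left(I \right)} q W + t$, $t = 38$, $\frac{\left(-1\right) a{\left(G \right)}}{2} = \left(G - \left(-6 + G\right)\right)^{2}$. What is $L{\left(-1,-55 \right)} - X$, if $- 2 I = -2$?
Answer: $\frac{2128}{5} \approx 425.6$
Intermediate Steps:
$I = 1$ ($I = \left(- \frac{1}{2}\right) \left(-2\right) = 1$)
$a{\left(G \right)} = -72$ ($a{\left(G \right)} = - 2 \left(G - \left(-6 + G\right)\right)^{2} = - 2 \cdot 6^{2} = \left(-2\right) 36 = -72$)
$L{\left(q,W \right)} = \frac{23}{5} - \frac{72 W q}{5}$ ($L{\left(q,W \right)} = -3 + \frac{- 72 q W + 38}{5} = -3 + \frac{- 72 W q + 38}{5} = -3 + \frac{38 - 72 W q}{5} = -3 - \left(- \frac{38}{5} + \frac{72 W q}{5}\right) = \frac{23}{5} - \frac{72 W q}{5}$)
$L{\left(-1,-55 \right)} - X = \left(\frac{23}{5} - \left(-792\right) \left(-1\right)\right) - -1213 = \left(\frac{23}{5} - 792\right) + 1213 = - \frac{3937}{5} + 1213 = \frac{2128}{5}$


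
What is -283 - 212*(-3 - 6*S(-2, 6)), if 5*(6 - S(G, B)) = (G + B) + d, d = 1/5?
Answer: 172913/25 ≈ 6916.5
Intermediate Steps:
d = ⅕ ≈ 0.20000
S(G, B) = 149/25 - B/5 - G/5 (S(G, B) = 6 - ((G + B) + ⅕)/5 = 6 - ((B + G) + ⅕)/5 = 6 - (⅕ + B + G)/5 = 6 + (-1/25 - B/5 - G/5) = 149/25 - B/5 - G/5)
-283 - 212*(-3 - 6*S(-2, 6)) = -283 - 212*(-3 - 6*(149/25 - ⅕*6 - ⅕*(-2))) = -283 - 212*(-3 - 6*(149/25 - 6/5 + ⅖)) = -283 - 212*(-3 - 6*129/25) = -283 - 212*(-3 - 774/25) = -283 - 212*(-849/25) = -283 + 179988/25 = 172913/25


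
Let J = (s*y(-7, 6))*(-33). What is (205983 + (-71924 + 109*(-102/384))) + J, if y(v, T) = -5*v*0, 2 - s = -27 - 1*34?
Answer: 8577923/64 ≈ 1.3403e+5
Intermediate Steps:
s = 63 (s = 2 - (-27 - 1*34) = 2 - (-27 - 34) = 2 - 1*(-61) = 2 + 61 = 63)
y(v, T) = 0
J = 0 (J = (63*0)*(-33) = 0*(-33) = 0)
(205983 + (-71924 + 109*(-102/384))) + J = (205983 + (-71924 + 109*(-102/384))) + 0 = (205983 + (-71924 + 109*(-102*1/384))) + 0 = (205983 + (-71924 + 109*(-17/64))) + 0 = (205983 + (-71924 - 1853/64)) + 0 = (205983 - 4604989/64) + 0 = 8577923/64 + 0 = 8577923/64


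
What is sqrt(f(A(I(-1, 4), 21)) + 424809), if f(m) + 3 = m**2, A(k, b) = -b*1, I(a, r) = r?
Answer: sqrt(425247) ≈ 652.11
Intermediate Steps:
A(k, b) = -b
f(m) = -3 + m**2
sqrt(f(A(I(-1, 4), 21)) + 424809) = sqrt((-3 + (-1*21)**2) + 424809) = sqrt((-3 + (-21)**2) + 424809) = sqrt((-3 + 441) + 424809) = sqrt(438 + 424809) = sqrt(425247)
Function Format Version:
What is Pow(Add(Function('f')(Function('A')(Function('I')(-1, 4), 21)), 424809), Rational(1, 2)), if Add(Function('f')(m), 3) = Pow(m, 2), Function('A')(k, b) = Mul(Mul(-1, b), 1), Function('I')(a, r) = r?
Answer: Pow(425247, Rational(1, 2)) ≈ 652.11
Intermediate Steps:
Function('A')(k, b) = Mul(-1, b)
Function('f')(m) = Add(-3, Pow(m, 2))
Pow(Add(Function('f')(Function('A')(Function('I')(-1, 4), 21)), 424809), Rational(1, 2)) = Pow(Add(Add(-3, Pow(Mul(-1, 21), 2)), 424809), Rational(1, 2)) = Pow(Add(Add(-3, Pow(-21, 2)), 424809), Rational(1, 2)) = Pow(Add(Add(-3, 441), 424809), Rational(1, 2)) = Pow(Add(438, 424809), Rational(1, 2)) = Pow(425247, Rational(1, 2))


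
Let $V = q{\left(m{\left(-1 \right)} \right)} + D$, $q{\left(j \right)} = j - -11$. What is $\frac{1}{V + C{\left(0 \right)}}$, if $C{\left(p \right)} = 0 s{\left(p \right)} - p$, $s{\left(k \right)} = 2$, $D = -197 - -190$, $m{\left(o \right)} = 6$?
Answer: $\frac{1}{10} \approx 0.1$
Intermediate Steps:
$D = -7$ ($D = -197 + 190 = -7$)
$q{\left(j \right)} = 11 + j$ ($q{\left(j \right)} = j + 11 = 11 + j$)
$C{\left(p \right)} = - p$ ($C{\left(p \right)} = 0 \cdot 2 - p = 0 - p = - p$)
$V = 10$ ($V = \left(11 + 6\right) - 7 = 17 - 7 = 10$)
$\frac{1}{V + C{\left(0 \right)}} = \frac{1}{10 - 0} = \frac{1}{10 + 0} = \frac{1}{10}$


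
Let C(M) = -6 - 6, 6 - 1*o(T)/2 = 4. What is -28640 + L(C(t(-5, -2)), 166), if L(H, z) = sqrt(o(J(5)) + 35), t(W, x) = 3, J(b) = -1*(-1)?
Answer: -28640 + sqrt(39) ≈ -28634.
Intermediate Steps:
J(b) = 1
o(T) = 4 (o(T) = 12 - 2*4 = 12 - 8 = 4)
C(M) = -12
L(H, z) = sqrt(39) (L(H, z) = sqrt(4 + 35) = sqrt(39))
-28640 + L(C(t(-5, -2)), 166) = -28640 + sqrt(39)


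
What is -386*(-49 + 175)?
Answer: -48636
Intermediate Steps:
-386*(-49 + 175) = -386*126 = -48636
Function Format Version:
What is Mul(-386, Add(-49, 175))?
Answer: -48636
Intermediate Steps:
Mul(-386, Add(-49, 175)) = Mul(-386, 126) = -48636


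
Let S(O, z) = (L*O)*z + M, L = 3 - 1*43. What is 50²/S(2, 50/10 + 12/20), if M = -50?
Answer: -1250/249 ≈ -5.0201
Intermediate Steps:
L = -40 (L = 3 - 43 = -40)
S(O, z) = -50 - 40*O*z (S(O, z) = (-40*O)*z - 50 = -40*O*z - 50 = -50 - 40*O*z)
50²/S(2, 50/10 + 12/20) = 50²/(-50 - 40*2*(50/10 + 12/20)) = 2500/(-50 - 40*2*(50*(⅒) + 12*(1/20))) = 2500/(-50 - 40*2*(5 + ⅗)) = 2500/(-50 - 40*2*28/5) = 2500/(-50 - 448) = 2500/(-498) = 2500*(-1/498) = -1250/249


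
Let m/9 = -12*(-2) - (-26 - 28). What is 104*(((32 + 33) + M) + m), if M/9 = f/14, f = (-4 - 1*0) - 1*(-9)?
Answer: 560716/7 ≈ 80102.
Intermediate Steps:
f = 5 (f = (-4 + 0) + 9 = -4 + 9 = 5)
M = 45/14 (M = 9*(5/14) = 45/14 ≈ 3.2143)
m = 702 (m = 9*(-12*(-2) - (-26 - 28)) = 9*(24 - 1*(-54)) = 9*(24 + 54) = 9*78 = 702)
104*(((32 + 33) + M) + m) = 104*(((32 + 33) + 45/14) + 702) = 104*((65 + 45/14) + 702) = 104*(955/14 + 702) = 104*(10783/14) = 560716/7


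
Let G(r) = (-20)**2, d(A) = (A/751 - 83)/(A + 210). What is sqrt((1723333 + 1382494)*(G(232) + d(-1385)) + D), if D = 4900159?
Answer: sqrt(38854432008608502217)/176485 ≈ 35319.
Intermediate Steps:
d(A) = (-83 + A/751)/(210 + A) (d(A) = (A*(1/751) - 83)/(210 + A) = (A/751 - 83)/(210 + A) = (-83 + A/751)/(210 + A))
G(r) = 400
sqrt((1723333 + 1382494)*(G(232) + d(-1385)) + D) = sqrt((1723333 + 1382494)*(400 + (-62333 - 1385)/(751*(210 - 1385))) + 4900159) = sqrt(3105827*(400 + (1/751)*(-63718)/(-1175)) + 4900159) = sqrt(3105827*(400 + (1/751)*(-1/1175)*(-63718)) + 4900159) = sqrt(3105827*(400 + 63718/882425) + 4900159) = sqrt(3105827*(353033718/882425) + 4900159) = sqrt(1096461653274786/882425 + 4900159) = sqrt(1100785676080361/882425) = sqrt(38854432008608502217)/176485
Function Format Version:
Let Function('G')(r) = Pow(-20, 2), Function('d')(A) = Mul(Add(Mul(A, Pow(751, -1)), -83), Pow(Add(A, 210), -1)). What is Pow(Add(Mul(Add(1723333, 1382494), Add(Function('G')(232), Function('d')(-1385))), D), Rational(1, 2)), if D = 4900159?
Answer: Mul(Rational(1, 176485), Pow(38854432008608502217, Rational(1, 2))) ≈ 35319.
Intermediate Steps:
Function('d')(A) = Mul(Pow(Add(210, A), -1), Add(-83, Mul(Rational(1, 751), A))) (Function('d')(A) = Mul(Add(Mul(A, Rational(1, 751)), -83), Pow(Add(210, A), -1)) = Mul(Add(Mul(Rational(1, 751), A), -83), Pow(Add(210, A), -1)) = Mul(Add(-83, Mul(Rational(1, 751), A)), Pow(Add(210, A), -1)) = Mul(Pow(Add(210, A), -1), Add(-83, Mul(Rational(1, 751), A))))
Function('G')(r) = 400
Pow(Add(Mul(Add(1723333, 1382494), Add(Function('G')(232), Function('d')(-1385))), D), Rational(1, 2)) = Pow(Add(Mul(Add(1723333, 1382494), Add(400, Mul(Rational(1, 751), Pow(Add(210, -1385), -1), Add(-62333, -1385)))), 4900159), Rational(1, 2)) = Pow(Add(Mul(3105827, Add(400, Mul(Rational(1, 751), Pow(-1175, -1), -63718))), 4900159), Rational(1, 2)) = Pow(Add(Mul(3105827, Add(400, Mul(Rational(1, 751), Rational(-1, 1175), -63718))), 4900159), Rational(1, 2)) = Pow(Add(Mul(3105827, Add(400, Rational(63718, 882425))), 4900159), Rational(1, 2)) = Pow(Add(Mul(3105827, Rational(353033718, 882425)), 4900159), Rational(1, 2)) = Pow(Add(Rational(1096461653274786, 882425), 4900159), Rational(1, 2)) = Pow(Rational(1100785676080361, 882425), Rational(1, 2)) = Mul(Rational(1, 176485), Pow(38854432008608502217, Rational(1, 2)))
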